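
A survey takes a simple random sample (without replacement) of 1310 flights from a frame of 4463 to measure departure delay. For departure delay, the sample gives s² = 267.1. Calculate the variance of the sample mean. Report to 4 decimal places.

Under SRS without replacement, Var(ȳ) = (1 − f)·s²/n with f = n/N = 1310/4463 = 0.29352454.
Var(ȳ) = (1 − 0.29352454)·267.1/1310 = 0.70647546·0.20389313 = 0.14404549.

0.1440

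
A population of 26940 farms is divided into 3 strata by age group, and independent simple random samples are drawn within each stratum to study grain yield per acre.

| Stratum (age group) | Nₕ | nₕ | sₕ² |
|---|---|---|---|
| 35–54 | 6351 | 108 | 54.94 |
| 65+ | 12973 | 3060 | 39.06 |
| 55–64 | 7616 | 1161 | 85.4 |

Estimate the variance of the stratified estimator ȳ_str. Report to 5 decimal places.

Var(ȳ_str) = Σₕ Wₕ²(1 − fₕ)sₕ²/nₕ with Wₕ = Nₕ/N, N = 26940.
35–54: Wₕ = 0.23574610; term = 0.23574610²·(1 − 0.01700520)·54.94/108 = 0.027791063.
65+: Wₕ = 0.48155160; term = 0.48155160²·(1 − 0.23587451)·39.06/3060 = 0.0022618362.
55–64: Wₕ = 0.28270230; term = 0.28270230²·(1 − 0.15244223)·85.4/1161 = 0.0049825728.
Sum = 0.035035472.

0.03504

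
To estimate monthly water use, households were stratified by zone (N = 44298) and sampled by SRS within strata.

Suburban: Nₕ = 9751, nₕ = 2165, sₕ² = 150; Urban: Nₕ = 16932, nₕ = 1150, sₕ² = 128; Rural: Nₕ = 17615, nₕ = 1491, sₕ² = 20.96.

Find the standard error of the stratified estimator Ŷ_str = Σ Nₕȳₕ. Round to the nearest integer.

Var(Ŷ_str) = Σₕ Nₕ²(1 − fₕ)sₕ²/nₕ.
Suburban: 9751²·(1 − 2165/9751)·150/2165 = 5.1250175 × 10^6.
Urban: 16932²·(1 − 1150/16932)·128/1150 = 2.974284 × 10^7.
Rural: 17615²·(1 − 1491/17615)·20.96/1491 = 3.992722 × 10^6.
Sum = 3.886058 × 10^7.
SE = √(3.886058 × 10^7) = 6234.

6234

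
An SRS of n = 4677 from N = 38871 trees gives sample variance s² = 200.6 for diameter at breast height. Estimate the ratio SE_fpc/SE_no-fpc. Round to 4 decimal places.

0.9379

f = n/N = 4677/38871 = 0.12032106.
SE_no-fpc = √(s²/n) = 0.2071008; SE_fpc = √((1−f)s²/n) = 0.19424233.
Ratio = √(1−f) = 0.93791201.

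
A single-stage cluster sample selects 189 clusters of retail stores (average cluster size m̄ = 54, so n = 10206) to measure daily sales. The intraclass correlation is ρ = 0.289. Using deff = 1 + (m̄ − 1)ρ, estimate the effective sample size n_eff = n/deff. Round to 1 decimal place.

625.5

deff = 1 + (54 − 1)·0.289 = 1 + 15.317 = 16.317.
n_eff = 10206 / 16.317 = 625.5.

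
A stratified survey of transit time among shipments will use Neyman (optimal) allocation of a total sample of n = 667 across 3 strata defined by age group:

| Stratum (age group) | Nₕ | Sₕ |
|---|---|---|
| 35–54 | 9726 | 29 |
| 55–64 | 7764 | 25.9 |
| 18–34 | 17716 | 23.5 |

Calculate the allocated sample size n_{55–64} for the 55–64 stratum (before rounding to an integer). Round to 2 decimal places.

149.12

Neyman allocation: nₕ = n·NₕSₕ / Σⱼ NⱼSⱼ.
Σ NⱼSⱼ = 9726·29 + 7764·25.9 + 17716·23.5 = 899467.6.
n_{55–64} = 667·7764·25.9 / 899467.6 = 149.12.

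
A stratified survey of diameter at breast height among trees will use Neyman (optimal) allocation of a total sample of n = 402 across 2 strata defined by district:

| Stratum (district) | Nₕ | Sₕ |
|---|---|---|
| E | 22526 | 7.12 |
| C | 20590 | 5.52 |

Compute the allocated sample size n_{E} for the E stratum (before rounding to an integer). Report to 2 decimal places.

Neyman allocation: nₕ = n·NₕSₕ / Σⱼ NⱼSⱼ.
Σ NⱼSⱼ = 22526·7.12 + 20590·5.52 = 274041.92.
n_{E} = 402·22526·7.12 / 274041.92 = 235.27.

235.27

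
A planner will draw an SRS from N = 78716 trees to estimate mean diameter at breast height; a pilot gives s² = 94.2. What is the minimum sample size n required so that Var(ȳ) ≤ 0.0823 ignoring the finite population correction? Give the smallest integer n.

1145

Without fpc, n₀ = s²/D = 94.2/0.0823 = 1144.5930.
Rounding up, n = 1145.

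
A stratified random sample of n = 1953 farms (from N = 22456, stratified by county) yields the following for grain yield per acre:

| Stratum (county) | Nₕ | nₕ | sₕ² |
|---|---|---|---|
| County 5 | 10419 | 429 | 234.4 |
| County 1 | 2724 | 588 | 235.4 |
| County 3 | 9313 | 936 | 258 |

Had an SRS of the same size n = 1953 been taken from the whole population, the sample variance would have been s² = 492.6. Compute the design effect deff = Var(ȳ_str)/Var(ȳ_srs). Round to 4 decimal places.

0.6950

Var(ȳ_str) = Σ Wₕ²(1−fₕ)sₕ²/nₕ with Wₕ = Nₕ/22456:
  County 5: (10419/22456)²·(1−429/10419)·234.4/429 = 0.11277869
  County 1: (2724/22456)²·(1−588/2724)·235.4/588 = 0.0046192629
  County 3: (9313/22456)²·(1−936/9313)·258/936 = 0.042643926
  → Var(ȳ_str) = 0.16004188.
Var(ȳ_srs) = (1 − 1953/22456)·492.6/1953 = 0.23029111.
deff = 0.16004188 / 0.23029111 = 0.6950.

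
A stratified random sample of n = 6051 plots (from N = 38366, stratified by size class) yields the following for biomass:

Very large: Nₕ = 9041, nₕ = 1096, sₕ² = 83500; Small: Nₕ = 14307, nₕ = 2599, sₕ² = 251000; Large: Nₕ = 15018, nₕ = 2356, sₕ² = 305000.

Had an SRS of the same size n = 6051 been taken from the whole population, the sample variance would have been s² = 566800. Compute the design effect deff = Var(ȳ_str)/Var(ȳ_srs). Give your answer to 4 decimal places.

0.3984

Var(ȳ_str) = Σ Wₕ²(1−fₕ)sₕ²/nₕ with Wₕ = Nₕ/38366:
  Very large: (9041/38366)²·(1−1096/9041)·83500/1096 = 3.7178618
  Small: (14307/38366)²·(1−2599/14307)·251000/2599 = 10.990202
  Large: (15018/38366)²·(1−2356/15018)·305000/2356 = 16.724222
  → Var(ȳ_str) = 31.432286.
Var(ȳ_srs) = (1 − 6051/38366)·566800/6051 = 78.89697.
deff = 31.432286 / 78.89697 = 0.3984.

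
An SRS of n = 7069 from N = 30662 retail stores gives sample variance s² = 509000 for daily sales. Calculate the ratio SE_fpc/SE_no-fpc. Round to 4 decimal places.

0.8772

f = n/N = 7069/30662 = 0.23054595.
SE_no-fpc = √(s²/n) = 8.4855481; SE_fpc = √((1−f)s²/n) = 7.4433981.
Ratio = √(1−f) = 0.87718530.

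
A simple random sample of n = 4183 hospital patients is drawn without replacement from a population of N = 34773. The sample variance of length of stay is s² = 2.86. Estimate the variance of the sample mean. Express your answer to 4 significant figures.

Under SRS without replacement, Var(ȳ) = (1 − f)·s²/n with f = n/N = 4183/34773 = 0.12029448.
Var(ȳ) = (1 − 0.12029448)·2.86/4183 = 0.87970552·6.8371982 × 10^-4 = 6.014721 × 10^-4.

6.015 × 10^-4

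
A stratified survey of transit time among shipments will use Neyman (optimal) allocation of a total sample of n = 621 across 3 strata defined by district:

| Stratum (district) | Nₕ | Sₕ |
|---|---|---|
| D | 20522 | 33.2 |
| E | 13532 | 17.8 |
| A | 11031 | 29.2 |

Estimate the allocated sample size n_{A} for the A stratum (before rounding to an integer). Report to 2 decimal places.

160.75

Neyman allocation: nₕ = n·NₕSₕ / Σⱼ NⱼSⱼ.
Σ NⱼSⱼ = 20522·33.2 + 13532·17.8 + 11031·29.2 = 1.2443052 × 10^6.
n_{A} = 621·11031·29.2 / (1.2443052 × 10^6) = 160.75.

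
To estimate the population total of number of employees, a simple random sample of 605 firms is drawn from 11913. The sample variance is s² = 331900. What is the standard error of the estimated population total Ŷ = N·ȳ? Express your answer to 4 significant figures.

271900

Var(Ŷ) = N²·Var(ȳ) = N²·(1 − n/N)·s²/n.
f = 605/11913 = 0.05078486; Var(ȳ) = 0.94921514·331900/605 = 520.73472.
Var(Ŷ) = 11913² · 520.73472 = 7.3902447 × 10^10.
SE(Ŷ) = √(7.3902447 × 10^10) = 271900.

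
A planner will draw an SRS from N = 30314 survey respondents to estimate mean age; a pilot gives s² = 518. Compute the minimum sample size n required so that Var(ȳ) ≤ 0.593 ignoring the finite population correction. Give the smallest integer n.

874

Without fpc, n₀ = s²/D = 518/0.593 = 873.5245.
Rounding up, n = 874.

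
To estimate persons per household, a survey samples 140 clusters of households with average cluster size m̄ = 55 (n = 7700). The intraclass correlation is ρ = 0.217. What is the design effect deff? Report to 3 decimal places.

deff = 1 + (55 − 1)·0.217 = 1 + 11.718 = 12.718.

12.718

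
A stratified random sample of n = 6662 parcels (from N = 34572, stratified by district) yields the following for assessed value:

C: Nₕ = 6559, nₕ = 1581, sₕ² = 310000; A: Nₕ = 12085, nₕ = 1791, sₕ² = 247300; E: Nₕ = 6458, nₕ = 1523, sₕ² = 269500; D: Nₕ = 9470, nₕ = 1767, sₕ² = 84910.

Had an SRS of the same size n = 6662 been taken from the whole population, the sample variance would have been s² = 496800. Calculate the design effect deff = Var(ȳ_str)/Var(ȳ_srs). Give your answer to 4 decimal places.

0.4548

Var(ȳ_str) = Σ Wₕ²(1−fₕ)sₕ²/nₕ with Wₕ = Nₕ/34572:
  C: (6559/34572)²·(1−1581/6559)·310000/1581 = 5.3564042
  A: (12085/34572)²·(1−1791/12085)·247300/1791 = 14.371773
  E: (6458/34572)²·(1−1523/6458)·269500/1523 = 4.7184033
  D: (9470/34572)²·(1−1767/9470)·84910/1767 = 2.9328048
  → Var(ȳ_str) = 27.379385.
Var(ȳ_srs) = (1 − 6662/34572)·496800/6662 = 60.20219.
deff = 27.379385 / 60.20219 = 0.4548.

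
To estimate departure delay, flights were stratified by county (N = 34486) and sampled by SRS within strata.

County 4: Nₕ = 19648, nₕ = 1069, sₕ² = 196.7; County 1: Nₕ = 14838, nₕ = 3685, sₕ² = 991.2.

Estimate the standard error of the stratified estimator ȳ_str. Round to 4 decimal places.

Var(ȳ_str) = Σₕ Wₕ²(1 − fₕ)sₕ²/nₕ with Wₕ = Nₕ/N, N = 34486.
County 4: Wₕ = 0.56973844; term = 0.56973844²·(1 − 0.05440757)·196.7/1069 = 0.05647831.
County 1: Wₕ = 0.43026156; term = 0.43026156²·(1 − 0.24834883)·991.2/3685 = 0.037428741.
Sum = 0.093907051.
SE = √(0.093907051) = 0.3064.

0.3064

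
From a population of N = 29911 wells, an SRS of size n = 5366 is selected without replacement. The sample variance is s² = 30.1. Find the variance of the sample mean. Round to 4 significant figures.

Under SRS without replacement, Var(ȳ) = (1 − f)·s²/n with f = n/N = 5366/29911 = 0.17939888.
Var(ȳ) = (1 − 0.17939888)·30.1/5366 = 0.82060112·0.0056093925 = 0.0046030737.

0.004603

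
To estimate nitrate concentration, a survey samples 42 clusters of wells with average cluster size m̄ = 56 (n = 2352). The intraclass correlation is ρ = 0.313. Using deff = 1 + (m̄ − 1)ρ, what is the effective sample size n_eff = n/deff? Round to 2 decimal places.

129.12

deff = 1 + (56 − 1)·0.313 = 1 + 17.215 = 18.215.
n_eff = 2352 / 18.215 = 129.12.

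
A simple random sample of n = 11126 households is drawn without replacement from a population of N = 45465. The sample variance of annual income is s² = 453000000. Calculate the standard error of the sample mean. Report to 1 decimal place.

175.4

Under SRS without replacement, Var(ȳ) = (1 − f)·s²/n with f = n/N = 11126/45465 = 0.24471572.
Var(ȳ) = (1 − 0.24471572)·453000000/11126 = 0.75528428·40715.441 = 30751.733.
SE(ȳ) = √(30751.733) = 175.4.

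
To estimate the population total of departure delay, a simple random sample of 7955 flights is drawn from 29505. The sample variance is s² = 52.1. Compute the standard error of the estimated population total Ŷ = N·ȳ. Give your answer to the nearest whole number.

2041

Var(Ŷ) = N²·Var(ȳ) = N²·(1 − n/N)·s²/n.
f = 7955/29505 = 0.26961532; Var(ȳ) = 0.73038468·52.1/7955 = 0.0047835376.
Var(Ŷ) = 29505² · 0.0047835376 = 4.1642849 × 10^6.
SE(Ŷ) = √(4.1642849 × 10^6) = 2041.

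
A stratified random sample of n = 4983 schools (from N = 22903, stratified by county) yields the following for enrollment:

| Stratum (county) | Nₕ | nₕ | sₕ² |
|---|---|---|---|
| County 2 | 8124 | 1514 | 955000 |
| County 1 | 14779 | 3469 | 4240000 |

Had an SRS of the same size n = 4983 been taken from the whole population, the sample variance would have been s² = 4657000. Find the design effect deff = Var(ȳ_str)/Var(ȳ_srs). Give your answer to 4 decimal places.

0.6209

Var(ȳ_str) = Σ Wₕ²(1−fₕ)sₕ²/nₕ with Wₕ = Nₕ/22903:
  County 2: (8124/22903)²·(1−1514/8124)·955000/1514 = 64.574957
  County 1: (14779/22903)²·(1−3469/14779)·4240000/3469 = 389.47938
  → Var(ȳ_str) = 454.05434.
Var(ȳ_srs) = (1 − 4983/22903)·4657000/4983 = 731.24176.
deff = 454.05434 / 731.24176 = 0.6209.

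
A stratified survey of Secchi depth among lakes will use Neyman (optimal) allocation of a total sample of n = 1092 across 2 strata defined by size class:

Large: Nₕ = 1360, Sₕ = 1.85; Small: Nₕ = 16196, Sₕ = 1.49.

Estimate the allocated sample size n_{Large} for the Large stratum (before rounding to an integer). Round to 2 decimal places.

103.10

Neyman allocation: nₕ = n·NₕSₕ / Σⱼ NⱼSⱼ.
Σ NⱼSⱼ = 1360·1.85 + 16196·1.49 = 26648.04.
n_{Large} = 1092·1360·1.85 / 26648.04 = 103.10.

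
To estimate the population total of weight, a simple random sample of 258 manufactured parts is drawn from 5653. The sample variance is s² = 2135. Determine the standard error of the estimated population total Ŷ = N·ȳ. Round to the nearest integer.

15886

Var(Ŷ) = N²·Var(ȳ) = N²·(1 − n/N)·s²/n.
f = 258/5653 = 0.04563948; Var(ȳ) = 0.95436052·2135/258 = 7.8975182.
Var(Ŷ) = 5653² · 7.8975182 = 2.5237632 × 10^8.
SE(Ŷ) = √(2.5237632 × 10^8) = 15886.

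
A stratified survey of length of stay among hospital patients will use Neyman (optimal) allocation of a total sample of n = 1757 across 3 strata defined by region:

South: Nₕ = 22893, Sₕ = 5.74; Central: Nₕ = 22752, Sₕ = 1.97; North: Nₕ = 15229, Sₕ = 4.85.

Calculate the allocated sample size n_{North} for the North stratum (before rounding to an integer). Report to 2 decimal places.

518.91

Neyman allocation: nₕ = n·NₕSₕ / Σⱼ NⱼSⱼ.
Σ NⱼSⱼ = 22893·5.74 + 22752·1.97 + 15229·4.85 = 250087.91.
n_{North} = 1757·15229·4.85 / 250087.91 = 518.91.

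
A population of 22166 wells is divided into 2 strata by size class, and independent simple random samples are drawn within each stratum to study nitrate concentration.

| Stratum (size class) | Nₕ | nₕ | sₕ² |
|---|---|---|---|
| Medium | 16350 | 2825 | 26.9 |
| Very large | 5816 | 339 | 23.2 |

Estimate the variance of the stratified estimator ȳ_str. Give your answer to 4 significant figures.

Var(ȳ_str) = Σₕ Wₕ²(1 − fₕ)sₕ²/nₕ with Wₕ = Nₕ/N, N = 22166.
Medium: Wₕ = 0.73761617; term = 0.73761617²·(1 − 0.17278287)·26.9/2825 = 0.0042856253.
Very large: Wₕ = 0.26238383; term = 0.26238383²·(1 − 0.05828748)·23.2/339 = 0.0044369115.
Sum = 0.0087225368.

0.008723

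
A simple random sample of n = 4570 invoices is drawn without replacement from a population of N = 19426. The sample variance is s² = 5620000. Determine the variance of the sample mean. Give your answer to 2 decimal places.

940.46

Under SRS without replacement, Var(ȳ) = (1 − f)·s²/n with f = n/N = 4570/19426 = 0.23525172.
Var(ȳ) = (1 − 0.23525172)·5620000/4570 = 0.76474828·1229.7593 = 940.4563.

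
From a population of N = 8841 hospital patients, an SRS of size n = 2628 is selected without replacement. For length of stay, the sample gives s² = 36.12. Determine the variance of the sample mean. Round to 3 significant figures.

Under SRS without replacement, Var(ȳ) = (1 − f)·s²/n with f = n/N = 2628/8841 = 0.29725144.
Var(ȳ) = (1 − 0.29725144)·36.12/2628 = 0.70274856·0.013744292 = 0.0096587815.

0.00966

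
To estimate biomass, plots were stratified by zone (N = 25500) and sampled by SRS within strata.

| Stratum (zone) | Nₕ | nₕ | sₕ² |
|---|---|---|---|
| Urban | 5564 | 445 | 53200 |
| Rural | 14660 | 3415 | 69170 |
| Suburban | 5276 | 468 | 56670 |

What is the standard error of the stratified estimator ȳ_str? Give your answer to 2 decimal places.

3.89

Var(ȳ_str) = Σₕ Wₕ²(1 − fₕ)sₕ²/nₕ with Wₕ = Nₕ/N, N = 25500.
Urban: Wₕ = 0.21819608; term = 0.21819608²·(1 − 0.07997843)·53200/445 = 5.236529.
Rural: Wₕ = 0.57490196; term = 0.57490196²·(1 − 0.23294679)·69170/3415 = 5.1349963.
Suburban: Wₕ = 0.20690196; term = 0.20690196²·(1 − 0.08870356)·56670/468 = 4.7238516.
Sum = 15.095377.
SE = √(15.095377) = 3.89.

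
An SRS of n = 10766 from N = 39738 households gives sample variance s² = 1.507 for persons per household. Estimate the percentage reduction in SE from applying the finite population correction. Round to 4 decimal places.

f = n/N = 10766/39738 = 0.27092456.
SE_no-fpc = √(s²/n) = 0.011831218; SE_fpc = √((1−f)s²/n) = 0.010102193.
Ratio = √(1−f) = 0.85385915. Reduction = 100·(1 − 0.85385915) = 14.6141%.

14.6141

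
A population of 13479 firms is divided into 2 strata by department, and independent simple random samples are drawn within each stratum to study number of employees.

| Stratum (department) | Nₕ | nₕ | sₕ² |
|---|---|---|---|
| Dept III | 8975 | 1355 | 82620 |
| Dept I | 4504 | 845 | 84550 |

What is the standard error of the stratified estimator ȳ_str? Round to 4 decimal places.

Var(ȳ_str) = Σₕ Wₕ²(1 − fₕ)sₕ²/nₕ with Wₕ = Nₕ/N, N = 13479.
Dept III: Wₕ = 0.66585058; term = 0.66585058²·(1 − 0.15097493)·82620/1355 = 22.951971.
Dept I: Wₕ = 0.33414942; term = 0.33414942²·(1 − 0.18761101)·84550/845 = 9.0761643.
Sum = 32.028135.
SE = √(32.028135) = 5.6593.

5.6593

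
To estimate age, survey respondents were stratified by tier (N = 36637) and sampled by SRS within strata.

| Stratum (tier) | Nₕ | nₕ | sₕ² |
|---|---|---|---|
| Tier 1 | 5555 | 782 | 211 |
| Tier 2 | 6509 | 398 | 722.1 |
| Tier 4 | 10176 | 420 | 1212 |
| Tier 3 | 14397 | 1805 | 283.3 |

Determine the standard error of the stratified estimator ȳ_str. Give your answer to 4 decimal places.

0.5420

Var(ȳ_str) = Σₕ Wₕ²(1 − fₕ)sₕ²/nₕ with Wₕ = Nₕ/N, N = 36637.
Tier 1: Wₕ = 0.15162268; term = 0.15162268²·(1 − 0.14077408)·211/782 = 0.0053298059.
Tier 2: Wₕ = 0.17766193; term = 0.17766193²·(1 − 0.06114611)·722.1/398 = 0.053765169.
Tier 4: Wₕ = 0.27775200; term = 0.27775200²·(1 − 0.04127358)·1212/420 = 0.21343341.
Tier 3: Wₕ = 0.39296340; term = 0.39296340²·(1 − 0.12537334)·283.3/1805 = 0.021198068.
Sum = 0.29372645.
SE = √(0.29372645) = 0.5420.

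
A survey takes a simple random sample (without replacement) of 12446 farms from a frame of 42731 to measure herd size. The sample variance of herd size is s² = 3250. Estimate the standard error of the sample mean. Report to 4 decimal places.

Under SRS without replacement, Var(ȳ) = (1 − f)·s²/n with f = n/N = 12446/42731 = 0.29126395.
Var(ȳ) = (1 − 0.29126395)·3250/12446 = 0.70873605·0.26112807 = 0.18507088.
SE(ȳ) = √(0.18507088) = 0.4302.

0.4302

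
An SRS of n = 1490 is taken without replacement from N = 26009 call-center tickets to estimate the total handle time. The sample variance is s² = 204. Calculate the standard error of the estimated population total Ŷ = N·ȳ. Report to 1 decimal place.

Var(Ŷ) = N²·Var(ȳ) = N²·(1 − n/N)·s²/n.
f = 1490/26009 = 0.05728786; Var(ȳ) = 0.94271214·204/1490 = 0.12906931.
Var(Ŷ) = 26009² · 0.12906931 = 8.7311268 × 10^7.
SE(Ŷ) = √(8.7311268 × 10^7) = 9344.0.

9344.0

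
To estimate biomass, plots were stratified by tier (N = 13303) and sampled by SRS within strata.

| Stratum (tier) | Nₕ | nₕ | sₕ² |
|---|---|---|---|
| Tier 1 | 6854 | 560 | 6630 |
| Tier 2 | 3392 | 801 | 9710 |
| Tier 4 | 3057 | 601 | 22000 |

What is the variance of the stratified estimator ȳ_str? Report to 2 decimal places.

Var(ȳ_str) = Σₕ Wₕ²(1 − fₕ)sₕ²/nₕ with Wₕ = Nₕ/N, N = 13303.
Tier 1: Wₕ = 0.51522213; term = 0.51522213²·(1 − 0.08170411)·6630/560 = 2.8860055.
Tier 2: Wₕ = 0.25498008; term = 0.25498008²·(1 − 0.23614387)·9710/801 = 0.60201982.
Tier 4: Wₕ = 0.22979779; term = 0.22979779²·(1 − 0.19659797)·22000/601 = 1.5530049.
Sum = 5.0410302.

5.04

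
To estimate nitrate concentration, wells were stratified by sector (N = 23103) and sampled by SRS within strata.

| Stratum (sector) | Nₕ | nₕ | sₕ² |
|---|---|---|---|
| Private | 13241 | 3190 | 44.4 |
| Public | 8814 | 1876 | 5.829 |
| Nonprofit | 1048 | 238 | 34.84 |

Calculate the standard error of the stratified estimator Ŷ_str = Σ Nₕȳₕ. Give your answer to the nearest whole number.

Var(Ŷ_str) = Σₕ Nₕ²(1 − fₕ)sₕ²/nₕ.
Private: 13241²·(1 − 3190/13241)·44.4/3190 = 1.852347 × 10^6.
Public: 8814²·(1 − 1876/8814)·5.829/1876 = 190006.55.
Nonprofit: 1048²·(1 − 238/1048)·34.84/238 = 124264.62.
Sum = 2.1666182 × 10^6.
SE = √(2.1666182 × 10^6) = 1472.

1472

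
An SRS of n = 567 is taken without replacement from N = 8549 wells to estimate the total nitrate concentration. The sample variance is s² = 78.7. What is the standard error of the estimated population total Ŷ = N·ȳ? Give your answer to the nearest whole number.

3078

Var(Ŷ) = N²·Var(ȳ) = N²·(1 − n/N)·s²/n.
f = 567/8549 = 0.06632355; Var(ȳ) = 0.93367645·78.7/567 = 0.12959495.
Var(Ŷ) = 8549² · 0.12959495 = 9.4714989 × 10^6.
SE(Ŷ) = √(9.4714989 × 10^6) = 3078.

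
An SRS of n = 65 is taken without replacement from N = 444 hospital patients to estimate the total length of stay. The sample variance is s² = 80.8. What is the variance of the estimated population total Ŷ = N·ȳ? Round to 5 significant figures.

Var(Ŷ) = N²·Var(ȳ) = N²·(1 − n/N)·s²/n.
f = 65/444 = 0.14639640; Var(ȳ) = 0.85360360·80.8/65 = 1.0610949.
Var(Ŷ) = 444² · 1.0610949 = 209180.

209180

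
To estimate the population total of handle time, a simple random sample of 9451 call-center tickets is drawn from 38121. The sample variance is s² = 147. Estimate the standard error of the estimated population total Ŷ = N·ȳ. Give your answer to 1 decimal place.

Var(Ŷ) = N²·Var(ȳ) = N²·(1 − n/N)·s²/n.
f = 9451/38121 = 0.24792109; Var(ȳ) = 0.75207891·147/9451 = 0.011697767.
Var(Ŷ) = 38121² · 0.011697767 = 1.6999319 × 10^7.
SE(Ŷ) = √(1.6999319 × 10^7) = 4123.0.

4123.0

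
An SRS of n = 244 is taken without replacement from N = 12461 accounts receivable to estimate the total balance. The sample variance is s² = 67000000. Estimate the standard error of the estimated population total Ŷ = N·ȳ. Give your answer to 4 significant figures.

6.465 × 10^6

Var(Ŷ) = N²·Var(ȳ) = N²·(1 − n/N)·s²/n.
f = 244/12461 = 0.01958109; Var(ȳ) = 0.98041891·67000000/244 = 269213.39.
Var(Ŷ) = 12461² · 269213.39 = 4.1802519 × 10^13.
SE(Ŷ) = √(4.1802519 × 10^13) = 6.465 × 10^6.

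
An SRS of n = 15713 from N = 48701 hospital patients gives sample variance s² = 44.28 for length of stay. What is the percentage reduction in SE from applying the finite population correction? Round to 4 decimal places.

17.6983

f = n/N = 15713/48701 = 0.32264225.
SE_no-fpc = √(s²/n) = 0.053085297; SE_fpc = √((1−f)s²/n) = 0.043690127.
Ratio = √(1−f) = 0.82301747. Reduction = 100·(1 − 0.82301747) = 17.6983%.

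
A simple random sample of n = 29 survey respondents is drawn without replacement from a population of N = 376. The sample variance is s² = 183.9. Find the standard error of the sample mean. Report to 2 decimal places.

2.42

Under SRS without replacement, Var(ȳ) = (1 − f)·s²/n with f = n/N = 29/376 = 0.07712766.
Var(ȳ) = (1 − 0.07712766)·183.9/29 = 0.92287234·6.3413793 = 5.8522836.
SE(ȳ) = √(5.8522836) = 2.42.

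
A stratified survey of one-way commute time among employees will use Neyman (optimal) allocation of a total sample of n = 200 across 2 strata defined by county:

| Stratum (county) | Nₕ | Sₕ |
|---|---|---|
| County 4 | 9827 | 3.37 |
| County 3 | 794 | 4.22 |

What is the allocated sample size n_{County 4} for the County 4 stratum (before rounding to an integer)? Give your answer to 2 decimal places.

181.62

Neyman allocation: nₕ = n·NₕSₕ / Σⱼ NⱼSⱼ.
Σ NⱼSⱼ = 9827·3.37 + 794·4.22 = 36467.67.
n_{County 4} = 200·9827·3.37 / 36467.67 = 181.62.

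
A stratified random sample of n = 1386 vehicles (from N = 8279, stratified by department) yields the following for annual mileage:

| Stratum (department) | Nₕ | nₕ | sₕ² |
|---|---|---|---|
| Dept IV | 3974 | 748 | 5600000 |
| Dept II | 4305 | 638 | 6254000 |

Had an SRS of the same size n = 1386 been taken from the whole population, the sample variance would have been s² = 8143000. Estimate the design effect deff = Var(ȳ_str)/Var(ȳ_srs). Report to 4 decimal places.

Var(ȳ_str) = Σ Wₕ²(1−fₕ)sₕ²/nₕ with Wₕ = Nₕ/8279:
  Dept IV: (3974/8279)²·(1−748/3974)·5600000/748 = 1400.3058
  Dept II: (4305/8279)²·(1−638/4305)·6254000/638 = 2257.6962
  → Var(ȳ_str) = 3658.002.
Var(ȳ_srs) = (1 − 1386/8279)·8143000/1386 = 4891.6075.
deff = 3658.002 / 4891.6075 = 0.7478.

0.7478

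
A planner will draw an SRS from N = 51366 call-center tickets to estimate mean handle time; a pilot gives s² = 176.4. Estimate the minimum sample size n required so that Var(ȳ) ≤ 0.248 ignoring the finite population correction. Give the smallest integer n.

712

Without fpc, n₀ = s²/D = 176.4/0.248 = 711.2903.
Rounding up, n = 712.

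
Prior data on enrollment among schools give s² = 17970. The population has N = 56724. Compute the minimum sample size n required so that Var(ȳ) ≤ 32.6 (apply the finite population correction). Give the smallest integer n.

Without fpc, n₀ = s²/D = 17970/32.6 = 551.2270.
With fpc, (1 − n/N)·s²/n ≤ D requires n ≥ n₀/(1 + n₀/N) = 551.2270/(1 + 551.2270/56724) = 545.9219.
Rounding up, n = 546.

546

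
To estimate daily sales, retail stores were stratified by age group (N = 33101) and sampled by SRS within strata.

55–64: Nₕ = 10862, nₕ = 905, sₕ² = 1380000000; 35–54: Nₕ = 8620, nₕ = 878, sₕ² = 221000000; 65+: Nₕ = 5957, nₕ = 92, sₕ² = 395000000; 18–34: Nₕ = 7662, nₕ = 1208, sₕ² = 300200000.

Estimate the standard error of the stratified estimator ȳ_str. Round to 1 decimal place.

Var(ȳ_str) = Σₕ Wₕ²(1 − fₕ)sₕ²/nₕ with Wₕ = Nₕ/N, N = 33101.
55–64: Wₕ = 0.32814719; term = 0.32814719²·(1 − 0.08331799)·1380000000/905 = 150517.36.
35–54: Wₕ = 0.26041509; term = 0.26041509²·(1 − 0.10185615)·221000000/878 = 15331.193.
65+: Wₕ = 0.17996435; term = 0.17996435²·(1 − 0.01544402)·395000000/92 = 136906.06.
18–34: Wₕ = 0.23147337; term = 0.23147337²·(1 − 0.15766119)·300200000/1208 = 11215.861.
Sum = 313970.47.
SE = √(313970.47) = 560.3.

560.3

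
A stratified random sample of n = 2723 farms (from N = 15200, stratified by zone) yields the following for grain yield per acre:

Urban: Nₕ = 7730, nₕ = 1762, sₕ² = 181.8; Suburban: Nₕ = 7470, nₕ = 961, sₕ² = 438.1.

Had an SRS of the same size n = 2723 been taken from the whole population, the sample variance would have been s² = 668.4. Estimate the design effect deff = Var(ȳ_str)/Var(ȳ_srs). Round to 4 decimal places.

Var(ȳ_str) = Σ Wₕ²(1−fₕ)sₕ²/nₕ with Wₕ = Nₕ/15200:
  Urban: (7730/15200)²·(1−1762/7730)·181.8/1762 = 0.020601987
  Suburban: (7470/15200)²·(1−961/7470)·438.1/961 = 0.095939525
  → Var(ȳ_str) = 0.11654151.
Var(ȳ_srs) = (1 − 2723/15200)·668.4/2723 = 0.20149088.
deff = 0.11654151 / 0.20149088 = 0.5784.

0.5784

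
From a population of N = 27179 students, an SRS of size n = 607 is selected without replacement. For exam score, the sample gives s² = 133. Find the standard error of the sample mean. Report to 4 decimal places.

0.4628

Under SRS without replacement, Var(ȳ) = (1 − f)·s²/n with f = n/N = 607/27179 = 0.02233342.
Var(ȳ) = (1 − 0.02233342)·133/607 = 0.97766658·0.21911038 = 0.21421689.
SE(ȳ) = √(0.21421689) = 0.4628.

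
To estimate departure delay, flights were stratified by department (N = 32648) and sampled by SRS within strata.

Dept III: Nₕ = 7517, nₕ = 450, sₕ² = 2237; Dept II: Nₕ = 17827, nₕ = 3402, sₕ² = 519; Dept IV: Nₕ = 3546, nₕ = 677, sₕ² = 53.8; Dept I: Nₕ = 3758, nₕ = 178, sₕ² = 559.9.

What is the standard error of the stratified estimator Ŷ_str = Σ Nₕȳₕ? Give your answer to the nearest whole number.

18613

Var(Ŷ_str) = Σₕ Nₕ²(1 − fₕ)sₕ²/nₕ.
Dept III: 7517²·(1 − 450/7517)·2237/450 = 2.6407854 × 10^8.
Dept II: 17827²·(1 − 3402/17827)·519/3402 = 3.9230797 × 10^7.
Dept IV: 3546²·(1 − 677/3546)·53.8/677 = 808468.1.
Dept I: 3758²·(1 − 178/3758)·559.9/178 = 4.23185 × 10^7.
Sum = 3.4643631 × 10^8.
SE = √(3.4643631 × 10^8) = 18613.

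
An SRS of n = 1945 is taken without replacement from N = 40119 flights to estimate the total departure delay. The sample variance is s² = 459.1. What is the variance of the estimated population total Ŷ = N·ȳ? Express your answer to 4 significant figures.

Var(Ŷ) = N²·Var(ȳ) = N²·(1 − n/N)·s²/n.
f = 1945/40119 = 0.04848077; Var(ȳ) = 0.95151923·459.1/1945 = 0.22459768.
Var(Ŷ) = 40119² · 0.22459768 = 3.6149764 × 10^8.

3.615 × 10^8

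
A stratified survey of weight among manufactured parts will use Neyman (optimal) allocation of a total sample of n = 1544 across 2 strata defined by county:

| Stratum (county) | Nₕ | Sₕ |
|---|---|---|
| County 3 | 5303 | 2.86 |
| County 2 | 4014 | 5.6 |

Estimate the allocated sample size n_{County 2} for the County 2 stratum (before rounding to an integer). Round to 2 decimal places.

Neyman allocation: nₕ = n·NₕSₕ / Σⱼ NⱼSⱼ.
Σ NⱼSⱼ = 5303·2.86 + 4014·5.6 = 37644.98.
n_{County 2} = 1544·4014·5.6 / 37644.98 = 921.95.

921.95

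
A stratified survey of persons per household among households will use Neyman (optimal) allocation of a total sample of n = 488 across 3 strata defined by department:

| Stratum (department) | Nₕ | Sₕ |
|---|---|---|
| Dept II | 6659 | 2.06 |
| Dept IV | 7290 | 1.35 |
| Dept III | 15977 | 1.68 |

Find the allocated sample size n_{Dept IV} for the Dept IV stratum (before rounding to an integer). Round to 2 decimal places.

95.29

Neyman allocation: nₕ = n·NₕSₕ / Σⱼ NⱼSⱼ.
Σ NⱼSⱼ = 6659·2.06 + 7290·1.35 + 15977·1.68 = 50400.4.
n_{Dept IV} = 488·7290·1.35 / 50400.4 = 95.29.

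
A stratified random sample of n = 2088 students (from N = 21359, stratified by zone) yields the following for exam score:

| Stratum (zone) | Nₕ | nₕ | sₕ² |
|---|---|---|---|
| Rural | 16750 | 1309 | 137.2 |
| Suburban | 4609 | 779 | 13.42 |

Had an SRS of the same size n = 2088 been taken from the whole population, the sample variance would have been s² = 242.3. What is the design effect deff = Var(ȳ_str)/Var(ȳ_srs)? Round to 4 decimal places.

Var(ȳ_str) = Σ Wₕ²(1−fₕ)sₕ²/nₕ with Wₕ = Nₕ/21359:
  Rural: (16750/21359)²·(1−1309/16750)·137.2/1309 = 0.059421398
  Suburban: (4609/21359)²·(1−779/4609)·13.42/779 = 6.6658987 × 10^-4
  → Var(ȳ_str) = 0.060087988.
Var(ȳ_srs) = (1 − 2088/21359)·242.3/2088 = 0.1046999.
deff = 0.060087988 / 0.1046999 = 0.5739.

0.5739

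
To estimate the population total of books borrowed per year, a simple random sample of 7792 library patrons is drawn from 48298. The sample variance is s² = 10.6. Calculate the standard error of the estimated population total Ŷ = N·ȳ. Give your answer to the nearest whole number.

Var(Ŷ) = N²·Var(ȳ) = N²·(1 − n/N)·s²/n.
f = 7792/48298 = 0.16133173; Var(ȳ) = 0.83866827·10.6/7792 = 0.0011408988.
Var(Ŷ) = 48298² · 0.0011408988 = 2.661371 × 10^6.
SE(Ŷ) = √(2.661371 × 10^6) = 1631.

1631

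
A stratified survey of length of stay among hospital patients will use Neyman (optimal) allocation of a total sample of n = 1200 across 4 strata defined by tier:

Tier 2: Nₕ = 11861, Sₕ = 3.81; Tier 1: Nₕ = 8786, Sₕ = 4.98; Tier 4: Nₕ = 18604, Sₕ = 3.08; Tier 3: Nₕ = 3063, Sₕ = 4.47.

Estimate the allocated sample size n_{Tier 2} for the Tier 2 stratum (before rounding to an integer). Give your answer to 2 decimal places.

339.06

Neyman allocation: nₕ = n·NₕSₕ / Σⱼ NⱼSⱼ.
Σ NⱼSⱼ = 11861·3.81 + 8786·4.98 + 18604·3.08 + 3063·4.47 = 159936.62.
n_{Tier 2} = 1200·11861·3.81 / 159936.62 = 339.06.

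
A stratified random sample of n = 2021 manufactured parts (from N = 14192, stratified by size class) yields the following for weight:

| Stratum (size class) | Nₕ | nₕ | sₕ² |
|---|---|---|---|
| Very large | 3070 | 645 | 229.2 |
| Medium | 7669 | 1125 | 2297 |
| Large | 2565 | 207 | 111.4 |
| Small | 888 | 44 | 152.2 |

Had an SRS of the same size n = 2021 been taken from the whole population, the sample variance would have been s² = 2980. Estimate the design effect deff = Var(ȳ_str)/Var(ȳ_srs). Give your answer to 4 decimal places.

Var(ȳ_str) = Σ Wₕ²(1−fₕ)sₕ²/nₕ with Wₕ = Nₕ/14192:
  Very large: (3070/14192)²·(1−645/3070)·229.2/645 = 0.013134629
  Medium: (7669/14192)²·(1−1125/7669)·2297/1125 = 0.50874868
  Large: (2565/14192)²·(1−207/2565)·111.4/207 = 0.016160649
  Small: (888/14192)²·(1−44/888)·152.2/44 = 0.01287153
  → Var(ȳ_str) = 0.55091549.
Var(ȳ_srs) = (1 − 2021/14192)·2980/2021 = 1.2645401.
deff = 0.55091549 / 1.2645401 = 0.4357.

0.4357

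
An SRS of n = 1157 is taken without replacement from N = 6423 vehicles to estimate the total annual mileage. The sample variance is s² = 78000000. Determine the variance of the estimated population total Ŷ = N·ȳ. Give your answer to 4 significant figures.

Var(Ŷ) = N²·Var(ȳ) = N²·(1 − n/N)·s²/n.
f = 1157/6423 = 0.18013389; Var(ȳ) = 0.81986611·78000000/1157 = 55271.872.
Var(Ŷ) = 6423² · 55271.872 = 2.2802372 × 10^12.

2.280 × 10^12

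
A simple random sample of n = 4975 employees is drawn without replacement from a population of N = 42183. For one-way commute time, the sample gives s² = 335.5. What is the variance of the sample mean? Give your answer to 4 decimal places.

Under SRS without replacement, Var(ȳ) = (1 − f)·s²/n with f = n/N = 4975/42183 = 0.11793851.
Var(ȳ) = (1 − 0.11793851)·335.5/4975 = 0.88206149·0.067437186 = 0.059483745.

0.0595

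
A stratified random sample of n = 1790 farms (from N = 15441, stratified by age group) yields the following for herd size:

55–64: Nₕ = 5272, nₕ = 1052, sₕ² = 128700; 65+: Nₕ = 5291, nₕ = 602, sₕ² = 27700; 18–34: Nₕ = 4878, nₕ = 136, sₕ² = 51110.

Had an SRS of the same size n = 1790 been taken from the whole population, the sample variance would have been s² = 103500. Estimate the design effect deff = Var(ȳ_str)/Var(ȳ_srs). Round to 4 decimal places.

1.0302

Var(ȳ_str) = Σ Wₕ²(1−fₕ)sₕ²/nₕ with Wₕ = Nₕ/15441:
  55–64: (5272/15441)²·(1−1052/5272)·128700/1052 = 11.415628
  65+: (5291/15441)²·(1−602/5291)·27700/602 = 4.787959
  18–34: (4878/15441)²·(1−136/4878)·51110/136 = 36.460236
  → Var(ȳ_str) = 52.663823.
Var(ȳ_srs) = (1 − 1790/15441)·103500/1790 = 51.118295.
deff = 52.663823 / 51.118295 = 1.0302.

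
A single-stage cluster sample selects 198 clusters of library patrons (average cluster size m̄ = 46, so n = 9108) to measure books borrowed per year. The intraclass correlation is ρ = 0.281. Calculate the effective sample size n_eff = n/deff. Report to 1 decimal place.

deff = 1 + (46 − 1)·0.281 = 1 + 12.645 = 13.645.
n_eff = 9108 / 13.645 = 667.5.

667.5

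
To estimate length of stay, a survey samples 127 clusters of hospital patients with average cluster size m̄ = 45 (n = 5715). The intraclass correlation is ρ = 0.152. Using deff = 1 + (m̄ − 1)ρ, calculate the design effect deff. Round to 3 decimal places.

7.688

deff = 1 + (45 − 1)·0.152 = 1 + 6.688 = 7.688.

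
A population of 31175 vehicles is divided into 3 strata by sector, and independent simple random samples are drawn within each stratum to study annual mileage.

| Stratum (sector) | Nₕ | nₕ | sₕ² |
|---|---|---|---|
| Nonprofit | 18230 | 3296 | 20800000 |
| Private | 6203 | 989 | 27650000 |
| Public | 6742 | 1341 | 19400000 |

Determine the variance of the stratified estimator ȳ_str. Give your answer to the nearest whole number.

3240

Var(ȳ_str) = Σₕ Wₕ²(1 − fₕ)sₕ²/nₕ with Wₕ = Nₕ/N, N = 31175.
Nonprofit: Wₕ = 0.58476343; term = 0.58476343²·(1 − 0.18080088)·20800000/3296 = 1767.7711.
Private: Wₕ = 0.19897354; term = 0.19897354²·(1 − 0.15943898)·27650000/989 = 930.37649.
Public: Wₕ = 0.21626303; term = 0.21626303²·(1 − 0.19890240)·19400000/1341 = 542.02954.
Sum = 3240.1771.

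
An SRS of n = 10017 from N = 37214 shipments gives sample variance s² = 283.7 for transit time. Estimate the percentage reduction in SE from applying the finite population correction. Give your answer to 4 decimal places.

14.5116

f = n/N = 10017/37214 = 0.26917289.
SE_no-fpc = √(s²/n) = 0.16829098; SE_fpc = √((1−f)s²/n) = 0.14386931.
Ratio = √(1−f) = 0.85488427. Reduction = 100·(1 − 0.85488427) = 14.5116%.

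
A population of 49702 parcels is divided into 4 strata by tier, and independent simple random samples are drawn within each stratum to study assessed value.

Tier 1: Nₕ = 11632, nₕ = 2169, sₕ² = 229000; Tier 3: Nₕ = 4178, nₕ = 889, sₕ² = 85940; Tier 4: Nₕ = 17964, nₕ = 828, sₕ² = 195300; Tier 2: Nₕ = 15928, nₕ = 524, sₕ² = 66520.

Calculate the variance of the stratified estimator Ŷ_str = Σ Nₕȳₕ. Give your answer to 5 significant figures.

1.1670 × 10^11

Var(Ŷ_str) = Σₕ Nₕ²(1 − fₕ)sₕ²/nₕ.
Tier 1: 11632²·(1 − 2169/11632)·229000/2169 = 1.1621419 × 10^10.
Tier 3: 4178²·(1 − 889/4178)·85940/889 = 1.3283909 × 10^9.
Tier 4: 17964²·(1 − 828/17964)·195300/828 = 7.2607989 × 10^10.
Tier 2: 15928²·(1 − 524/15928)·66520/524 = 3.1146963 × 10^10.
Sum = 1.1670476 × 10^11.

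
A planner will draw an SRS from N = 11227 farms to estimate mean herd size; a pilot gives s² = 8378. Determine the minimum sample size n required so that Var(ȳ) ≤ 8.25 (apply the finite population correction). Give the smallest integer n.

Without fpc, n₀ = s²/D = 8378/8.25 = 1015.5152.
With fpc, (1 − n/N)·s²/n ≤ D requires n ≥ n₀/(1 + n₀/N) = 1015.5152/(1 + 1015.5152/11227) = 931.2783.
Rounding up, n = 932.

932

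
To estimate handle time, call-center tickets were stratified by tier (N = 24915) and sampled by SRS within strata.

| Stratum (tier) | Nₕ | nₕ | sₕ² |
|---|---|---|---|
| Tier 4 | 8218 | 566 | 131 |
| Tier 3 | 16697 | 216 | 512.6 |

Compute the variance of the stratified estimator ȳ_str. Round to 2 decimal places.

1.08

Var(ȳ_str) = Σₕ Wₕ²(1 − fₕ)sₕ²/nₕ with Wₕ = Nₕ/N, N = 24915.
Tier 4: Wₕ = 0.32984146; term = 0.32984146²·(1 − 0.06887321)·131/566 = 0.023446293.
Tier 3: Wₕ = 0.67015854; term = 0.67015854²·(1 − 0.01293646)·512.6/216 = 1.0520226.
Sum = 1.0754689.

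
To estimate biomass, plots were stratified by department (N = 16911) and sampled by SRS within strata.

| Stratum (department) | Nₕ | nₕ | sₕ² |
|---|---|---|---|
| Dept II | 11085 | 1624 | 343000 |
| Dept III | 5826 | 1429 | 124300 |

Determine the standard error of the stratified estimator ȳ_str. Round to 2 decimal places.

9.23

Var(ȳ_str) = Σₕ Wₕ²(1 − fₕ)sₕ²/nₕ with Wₕ = Nₕ/N, N = 16911.
Dept II: Wₕ = 0.65549051; term = 0.65549051²·(1 − 0.14650429)·343000/1624 = 77.453716.
Dept III: Wₕ = 0.34450949; term = 0.34450949²·(1 − 0.24527978)·124300/1429 = 7.7916111.
Sum = 85.245327.
SE = √(85.245327) = 9.23.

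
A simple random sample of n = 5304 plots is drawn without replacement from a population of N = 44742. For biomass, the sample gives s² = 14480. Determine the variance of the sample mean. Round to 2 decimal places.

Under SRS without replacement, Var(ȳ) = (1 − f)·s²/n with f = n/N = 5304/44742 = 0.11854633.
Var(ȳ) = (1 − 0.11854633)·14480/5304 = 0.88145367·2.7300151 = 2.4063818.

2.41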